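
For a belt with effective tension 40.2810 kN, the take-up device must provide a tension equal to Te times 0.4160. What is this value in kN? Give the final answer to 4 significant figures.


T_tu = 40.2810 * 0.4160
T_tu = 16.76 kN


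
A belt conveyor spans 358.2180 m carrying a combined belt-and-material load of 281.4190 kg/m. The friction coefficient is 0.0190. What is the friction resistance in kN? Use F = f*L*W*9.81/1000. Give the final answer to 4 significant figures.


F = 0.0190 * 358.2180 * 281.4190 * 9.81 / 1000
F = 18.79 kN


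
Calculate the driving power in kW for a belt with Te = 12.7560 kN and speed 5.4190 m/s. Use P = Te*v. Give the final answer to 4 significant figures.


P = Te * v = 12.7560 * 5.4190
P = 69.12 kW


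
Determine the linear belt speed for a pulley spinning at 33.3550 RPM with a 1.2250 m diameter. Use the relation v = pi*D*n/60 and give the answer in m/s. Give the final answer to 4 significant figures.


v = pi * 1.2250 * 33.3550 / 60
v = 2.139 m/s


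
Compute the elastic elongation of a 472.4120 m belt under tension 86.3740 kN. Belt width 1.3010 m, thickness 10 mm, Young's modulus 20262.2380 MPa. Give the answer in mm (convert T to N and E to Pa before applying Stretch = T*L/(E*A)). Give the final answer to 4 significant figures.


A = 1.3010 * 0.01 = 0.01301 m^2
Stretch = 86.3740*1000 * 472.4120 / (20262.2380e6 * 0.01301) * 1000
Stretch = 154.8 mm


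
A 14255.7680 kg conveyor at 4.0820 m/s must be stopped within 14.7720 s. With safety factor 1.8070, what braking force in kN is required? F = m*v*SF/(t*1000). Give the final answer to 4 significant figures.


F = 14255.7680 * 4.0820 / 14.7720 * 1.8070 / 1000
F = 7.118 kN


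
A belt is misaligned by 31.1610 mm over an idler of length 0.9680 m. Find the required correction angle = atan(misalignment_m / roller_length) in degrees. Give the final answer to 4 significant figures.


misalign_m = 31.1610 / 1000 = 0.031161 m
angle = atan(0.031161 / 0.9680)
angle = 1.844 deg


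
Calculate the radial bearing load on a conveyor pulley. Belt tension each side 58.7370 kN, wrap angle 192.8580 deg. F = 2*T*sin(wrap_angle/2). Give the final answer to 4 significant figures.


F = 2 * 58.7370 * sin(192.8580/2 deg)
F = 116.7 kN


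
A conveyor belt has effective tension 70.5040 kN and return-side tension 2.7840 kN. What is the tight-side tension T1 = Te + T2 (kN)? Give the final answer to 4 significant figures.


T1 = Te + T2 = 70.5040 + 2.7840
T1 = 73.29 kN


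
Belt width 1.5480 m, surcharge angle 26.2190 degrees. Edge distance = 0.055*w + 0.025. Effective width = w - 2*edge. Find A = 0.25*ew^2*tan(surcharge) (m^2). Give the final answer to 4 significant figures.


edge = 0.055*1.5480 + 0.025 = 0.11014 m
ew = 1.5480 - 2*0.11014 = 1.32772 m
A = 0.25 * 1.32772^2 * tan(26.2190 deg)
A = 0.2170 m^2


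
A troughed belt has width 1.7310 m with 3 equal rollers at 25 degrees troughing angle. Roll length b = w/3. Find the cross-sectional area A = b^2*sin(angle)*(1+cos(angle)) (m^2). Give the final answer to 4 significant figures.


b = 1.7310/3 = 0.577 m
A = 0.577^2 * sin(25 deg) * (1 + cos(25 deg))
A = 0.2682 m^2


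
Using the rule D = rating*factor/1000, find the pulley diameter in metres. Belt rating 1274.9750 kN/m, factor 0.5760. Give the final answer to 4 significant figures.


D = 1274.9750 * 0.5760 / 1000
D = 0.7344 m


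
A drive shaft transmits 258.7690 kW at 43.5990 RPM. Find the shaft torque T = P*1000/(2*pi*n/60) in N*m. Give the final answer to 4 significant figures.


omega = 2*pi*43.5990/60 = 4.56568 rad/s
T = 258.7690*1000 / 4.56568
T = 56680 N*m


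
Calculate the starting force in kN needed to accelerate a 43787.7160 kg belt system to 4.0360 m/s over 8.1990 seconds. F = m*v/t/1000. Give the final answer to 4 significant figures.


F = 43787.7160 * 4.0360 / 8.1990 / 1000
F = 21.55 kN


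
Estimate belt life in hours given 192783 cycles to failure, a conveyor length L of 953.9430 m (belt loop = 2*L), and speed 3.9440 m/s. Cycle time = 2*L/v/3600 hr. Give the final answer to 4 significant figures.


cycle_time = 2 * 953.9430 / 3.9440 / 3600 = 0.134373 hr
life = 192783 * 0.134373 = 25900 hours


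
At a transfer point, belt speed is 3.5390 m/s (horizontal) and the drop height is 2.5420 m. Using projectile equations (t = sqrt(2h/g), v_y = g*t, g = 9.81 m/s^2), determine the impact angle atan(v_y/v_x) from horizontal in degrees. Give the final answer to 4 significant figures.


t = sqrt(2*2.5420/9.81) = 0.719894 s
v_y = 9.81 * 0.719894 = 7.06216 m/s
angle = atan(7.06216 / 3.5390) = 63.38 deg


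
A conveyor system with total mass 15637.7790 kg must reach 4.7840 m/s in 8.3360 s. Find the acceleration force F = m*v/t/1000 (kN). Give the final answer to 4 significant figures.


F = 15637.7790 * 4.7840 / 8.3360 / 1000
F = 8.974 kN


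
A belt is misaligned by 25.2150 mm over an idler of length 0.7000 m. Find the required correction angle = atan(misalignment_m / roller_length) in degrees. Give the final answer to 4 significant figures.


misalign_m = 25.2150 / 1000 = 0.025215 m
angle = atan(0.025215 / 0.7000)
angle = 2.063 deg


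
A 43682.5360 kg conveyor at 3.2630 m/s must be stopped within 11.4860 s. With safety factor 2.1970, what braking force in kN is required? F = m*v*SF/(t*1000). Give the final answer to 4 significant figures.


F = 43682.5360 * 3.2630 / 11.4860 * 2.1970 / 1000
F = 27.26 kN


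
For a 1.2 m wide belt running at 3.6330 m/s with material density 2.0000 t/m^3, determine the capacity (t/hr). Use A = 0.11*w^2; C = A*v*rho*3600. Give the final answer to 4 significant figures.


A = 0.11 * 1.2^2 = 0.1584 m^2
C = 0.1584 * 3.6330 * 2.0000 * 3600
C = 4143 t/hr


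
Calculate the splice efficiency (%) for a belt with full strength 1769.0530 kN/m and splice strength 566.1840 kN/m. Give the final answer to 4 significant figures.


Eff = 566.1840 / 1769.0530 * 100
Eff = 32.00 %


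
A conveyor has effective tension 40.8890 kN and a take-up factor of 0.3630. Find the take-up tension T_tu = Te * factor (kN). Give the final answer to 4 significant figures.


T_tu = 40.8890 * 0.3630
T_tu = 14.84 kN


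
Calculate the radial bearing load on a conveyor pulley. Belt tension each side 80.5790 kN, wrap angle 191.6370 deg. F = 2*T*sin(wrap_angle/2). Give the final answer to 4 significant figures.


F = 2 * 80.5790 * sin(191.6370/2 deg)
F = 160.3 kN


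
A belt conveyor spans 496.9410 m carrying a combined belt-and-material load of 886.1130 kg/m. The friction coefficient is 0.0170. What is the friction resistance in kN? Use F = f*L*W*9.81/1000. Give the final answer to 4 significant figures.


F = 0.0170 * 496.9410 * 886.1130 * 9.81 / 1000
F = 73.44 kN


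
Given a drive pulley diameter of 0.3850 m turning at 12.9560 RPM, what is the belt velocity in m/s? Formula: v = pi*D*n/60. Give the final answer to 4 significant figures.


v = pi * 0.3850 * 12.9560 / 60
v = 0.2612 m/s


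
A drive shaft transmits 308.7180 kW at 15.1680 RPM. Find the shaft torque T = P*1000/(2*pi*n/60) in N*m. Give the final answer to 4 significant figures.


omega = 2*pi*15.1680/60 = 1.58839 rad/s
T = 308.7180*1000 / 1.58839
T = 194400 N*m


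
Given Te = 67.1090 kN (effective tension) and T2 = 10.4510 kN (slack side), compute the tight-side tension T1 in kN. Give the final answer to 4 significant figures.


T1 = Te + T2 = 67.1090 + 10.4510
T1 = 77.56 kN


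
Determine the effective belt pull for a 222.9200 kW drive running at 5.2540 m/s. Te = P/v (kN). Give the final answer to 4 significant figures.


Te = P / v = 222.9200 / 5.2540
Te = 42.43 kN


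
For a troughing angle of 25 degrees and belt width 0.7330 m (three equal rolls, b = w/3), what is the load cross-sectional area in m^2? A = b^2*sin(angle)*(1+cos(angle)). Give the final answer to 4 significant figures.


b = 0.7330/3 = 0.244333 m
A = 0.244333^2 * sin(25 deg) * (1 + cos(25 deg))
A = 0.04810 m^2


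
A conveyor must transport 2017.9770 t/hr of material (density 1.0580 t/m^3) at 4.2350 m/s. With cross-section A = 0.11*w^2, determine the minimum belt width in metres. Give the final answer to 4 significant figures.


A_req = 2017.9770 / (4.2350 * 1.0580 * 3600) = 0.125105 m^2
w = sqrt(0.125105 / 0.11)
w = 1.066 m


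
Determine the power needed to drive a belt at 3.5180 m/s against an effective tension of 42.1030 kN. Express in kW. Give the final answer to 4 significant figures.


P = Te * v = 42.1030 * 3.5180
P = 148.1 kW


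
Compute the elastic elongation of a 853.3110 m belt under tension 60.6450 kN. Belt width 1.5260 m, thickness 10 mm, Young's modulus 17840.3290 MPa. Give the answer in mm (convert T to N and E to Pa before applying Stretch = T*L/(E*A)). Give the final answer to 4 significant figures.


A = 1.5260 * 0.01 = 0.01526 m^2
Stretch = 60.6450*1000 * 853.3110 / (17840.3290e6 * 0.01526) * 1000
Stretch = 190.1 mm


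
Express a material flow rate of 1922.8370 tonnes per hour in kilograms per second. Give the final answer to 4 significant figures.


m_dot = 1922.8370 * 1000 / 3600
m_dot = 534.1 kg/s


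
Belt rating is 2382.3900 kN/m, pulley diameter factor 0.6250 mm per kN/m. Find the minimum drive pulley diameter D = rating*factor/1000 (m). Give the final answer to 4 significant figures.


D = 2382.3900 * 0.6250 / 1000
D = 1.489 m


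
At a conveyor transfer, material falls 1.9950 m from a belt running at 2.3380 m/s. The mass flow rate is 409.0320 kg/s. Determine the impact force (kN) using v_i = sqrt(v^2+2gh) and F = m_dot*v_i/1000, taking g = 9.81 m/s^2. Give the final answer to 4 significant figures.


v_i = sqrt(2.3380^2 + 2*9.81*1.9950) = 6.67893 m/s
F = 409.0320 * 6.67893 / 1000
F = 2.732 kN


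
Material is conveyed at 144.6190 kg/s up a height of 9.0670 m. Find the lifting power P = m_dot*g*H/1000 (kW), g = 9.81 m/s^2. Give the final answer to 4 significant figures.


P = 144.6190 * 9.81 * 9.0670 / 1000
P = 12.86 kW


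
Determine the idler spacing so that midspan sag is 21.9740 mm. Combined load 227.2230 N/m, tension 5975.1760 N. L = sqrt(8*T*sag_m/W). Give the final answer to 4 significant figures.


sag = 21.9740/1000 = 0.021974 m
L = sqrt(8 * 5975.1760 * 0.021974 / 227.2230)
L = 2.150 m


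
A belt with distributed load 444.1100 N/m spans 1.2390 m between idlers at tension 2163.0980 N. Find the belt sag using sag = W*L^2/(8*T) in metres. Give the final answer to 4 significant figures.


sag = 444.1100 * 1.2390^2 / (8 * 2163.0980)
sag = 0.03940 m


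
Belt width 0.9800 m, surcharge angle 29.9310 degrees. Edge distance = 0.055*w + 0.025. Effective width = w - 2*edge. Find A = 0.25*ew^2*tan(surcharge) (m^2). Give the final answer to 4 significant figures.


edge = 0.055*0.9800 + 0.025 = 0.0789 m
ew = 0.9800 - 2*0.0789 = 0.8222 m
A = 0.25 * 0.8222^2 * tan(29.9310 deg)
A = 0.09730 m^2


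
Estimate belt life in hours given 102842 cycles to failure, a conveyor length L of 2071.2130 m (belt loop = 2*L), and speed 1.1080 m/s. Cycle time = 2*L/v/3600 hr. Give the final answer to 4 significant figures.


cycle_time = 2 * 2071.2130 / 1.1080 / 3600 = 1.03851 hr
life = 102842 * 1.03851 = 106800 hours


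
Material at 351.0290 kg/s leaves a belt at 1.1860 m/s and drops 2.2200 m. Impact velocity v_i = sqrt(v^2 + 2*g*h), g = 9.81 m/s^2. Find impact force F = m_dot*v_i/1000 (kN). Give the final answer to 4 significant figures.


v_i = sqrt(1.1860^2 + 2*9.81*2.2200) = 6.70545 m/s
F = 351.0290 * 6.70545 / 1000
F = 2.354 kN


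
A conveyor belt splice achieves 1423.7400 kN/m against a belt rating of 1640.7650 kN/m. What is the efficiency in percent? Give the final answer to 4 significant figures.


Eff = 1423.7400 / 1640.7650 * 100
Eff = 86.77 %


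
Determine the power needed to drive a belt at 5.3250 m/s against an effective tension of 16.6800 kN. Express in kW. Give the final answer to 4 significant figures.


P = Te * v = 16.6800 * 5.3250
P = 88.82 kW


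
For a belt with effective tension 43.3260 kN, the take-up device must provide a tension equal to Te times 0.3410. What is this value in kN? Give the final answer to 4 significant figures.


T_tu = 43.3260 * 0.3410
T_tu = 14.77 kN


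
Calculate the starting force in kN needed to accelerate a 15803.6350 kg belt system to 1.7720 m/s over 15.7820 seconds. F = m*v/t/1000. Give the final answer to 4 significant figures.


F = 15803.6350 * 1.7720 / 15.7820 / 1000
F = 1.774 kN


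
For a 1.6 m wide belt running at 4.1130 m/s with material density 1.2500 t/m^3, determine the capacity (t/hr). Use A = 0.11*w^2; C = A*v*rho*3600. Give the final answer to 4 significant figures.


A = 0.11 * 1.6^2 = 0.2816 m^2
C = 0.2816 * 4.1130 * 1.2500 * 3600
C = 5212 t/hr


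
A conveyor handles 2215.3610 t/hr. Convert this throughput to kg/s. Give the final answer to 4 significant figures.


m_dot = 2215.3610 * 1000 / 3600
m_dot = 615.4 kg/s


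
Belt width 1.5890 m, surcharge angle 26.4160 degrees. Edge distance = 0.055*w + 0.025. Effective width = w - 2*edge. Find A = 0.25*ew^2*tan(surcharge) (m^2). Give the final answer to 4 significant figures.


edge = 0.055*1.5890 + 0.025 = 0.112395 m
ew = 1.5890 - 2*0.112395 = 1.36421 m
A = 0.25 * 1.36421^2 * tan(26.4160 deg)
A = 0.2311 m^2


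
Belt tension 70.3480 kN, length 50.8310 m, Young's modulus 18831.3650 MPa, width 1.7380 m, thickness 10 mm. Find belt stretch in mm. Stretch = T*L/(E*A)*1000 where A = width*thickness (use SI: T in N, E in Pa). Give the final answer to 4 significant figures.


A = 1.7380 * 0.01 = 0.01738 m^2
Stretch = 70.3480*1000 * 50.8310 / (18831.3650e6 * 0.01738) * 1000
Stretch = 10.93 mm


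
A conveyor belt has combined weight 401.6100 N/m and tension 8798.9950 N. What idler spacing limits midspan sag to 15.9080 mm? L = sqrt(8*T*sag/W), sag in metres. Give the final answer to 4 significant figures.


sag = 15.9080/1000 = 0.015908 m
L = sqrt(8 * 8798.9950 * 0.015908 / 401.6100)
L = 1.670 m


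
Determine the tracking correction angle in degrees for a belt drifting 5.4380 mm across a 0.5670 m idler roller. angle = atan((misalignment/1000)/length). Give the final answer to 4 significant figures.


misalign_m = 5.4380 / 1000 = 0.005438 m
angle = atan(0.005438 / 0.5670)
angle = 0.5495 deg


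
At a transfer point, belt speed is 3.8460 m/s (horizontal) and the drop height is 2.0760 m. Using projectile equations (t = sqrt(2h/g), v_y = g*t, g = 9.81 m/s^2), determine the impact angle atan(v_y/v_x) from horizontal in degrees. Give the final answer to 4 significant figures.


t = sqrt(2*2.0760/9.81) = 0.65057 s
v_y = 9.81 * 0.65057 = 6.38209 m/s
angle = atan(6.38209 / 3.8460) = 58.93 deg


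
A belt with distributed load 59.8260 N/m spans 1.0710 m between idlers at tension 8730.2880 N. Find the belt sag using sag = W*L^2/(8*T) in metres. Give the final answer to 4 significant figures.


sag = 59.8260 * 1.0710^2 / (8 * 8730.2880)
sag = 0.0009825 m


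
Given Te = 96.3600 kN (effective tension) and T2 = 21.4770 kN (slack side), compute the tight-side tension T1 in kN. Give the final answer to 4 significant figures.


T1 = Te + T2 = 96.3600 + 21.4770
T1 = 117.8 kN


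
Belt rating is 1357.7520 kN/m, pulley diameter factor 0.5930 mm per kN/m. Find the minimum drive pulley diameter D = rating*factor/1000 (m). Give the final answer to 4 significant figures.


D = 1357.7520 * 0.5930 / 1000
D = 0.8051 m


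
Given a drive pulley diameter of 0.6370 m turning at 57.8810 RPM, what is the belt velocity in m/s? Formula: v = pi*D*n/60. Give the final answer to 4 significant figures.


v = pi * 0.6370 * 57.8810 / 60
v = 1.931 m/s


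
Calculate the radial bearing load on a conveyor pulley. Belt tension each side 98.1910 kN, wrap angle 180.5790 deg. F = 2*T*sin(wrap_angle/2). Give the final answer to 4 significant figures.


F = 2 * 98.1910 * sin(180.5790/2 deg)
F = 196.4 kN


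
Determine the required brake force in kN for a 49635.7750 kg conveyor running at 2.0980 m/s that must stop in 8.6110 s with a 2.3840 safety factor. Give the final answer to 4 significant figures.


F = 49635.7750 * 2.0980 / 8.6110 * 2.3840 / 1000
F = 28.83 kN


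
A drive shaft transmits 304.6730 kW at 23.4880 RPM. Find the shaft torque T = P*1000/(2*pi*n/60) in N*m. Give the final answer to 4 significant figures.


omega = 2*pi*23.4880/60 = 2.45966 rad/s
T = 304.6730*1000 / 2.45966
T = 123900 N*m


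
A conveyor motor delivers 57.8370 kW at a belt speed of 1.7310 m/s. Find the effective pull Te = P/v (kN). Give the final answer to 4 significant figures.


Te = P / v = 57.8370 / 1.7310
Te = 33.41 kN


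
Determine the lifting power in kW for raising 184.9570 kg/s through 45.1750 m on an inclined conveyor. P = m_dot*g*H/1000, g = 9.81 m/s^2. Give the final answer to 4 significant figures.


P = 184.9570 * 9.81 * 45.1750 / 1000
P = 81.97 kW


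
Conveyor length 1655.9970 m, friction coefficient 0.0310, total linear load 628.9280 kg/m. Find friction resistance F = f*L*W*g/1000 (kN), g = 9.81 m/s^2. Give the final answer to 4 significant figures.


F = 0.0310 * 1655.9970 * 628.9280 * 9.81 / 1000
F = 316.7 kN


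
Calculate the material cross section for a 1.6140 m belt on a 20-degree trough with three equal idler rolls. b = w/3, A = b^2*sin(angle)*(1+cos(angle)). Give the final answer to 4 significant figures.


b = 1.6140/3 = 0.538 m
A = 0.538^2 * sin(20 deg) * (1 + cos(20 deg))
A = 0.1920 m^2


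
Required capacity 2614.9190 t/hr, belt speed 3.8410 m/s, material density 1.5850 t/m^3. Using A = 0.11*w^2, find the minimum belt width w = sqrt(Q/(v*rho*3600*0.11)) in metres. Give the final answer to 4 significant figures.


A_req = 2614.9190 / (3.8410 * 1.5850 * 3600) = 0.119311 m^2
w = sqrt(0.119311 / 0.11)
w = 1.041 m


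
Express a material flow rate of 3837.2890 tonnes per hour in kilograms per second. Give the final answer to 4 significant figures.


m_dot = 3837.2890 * 1000 / 3600
m_dot = 1066 kg/s


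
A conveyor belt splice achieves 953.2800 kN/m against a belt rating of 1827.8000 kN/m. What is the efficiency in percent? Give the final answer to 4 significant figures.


Eff = 953.2800 / 1827.8000 * 100
Eff = 52.15 %


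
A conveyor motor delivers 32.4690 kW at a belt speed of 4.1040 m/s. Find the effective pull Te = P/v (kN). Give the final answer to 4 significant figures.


Te = P / v = 32.4690 / 4.1040
Te = 7.912 kN


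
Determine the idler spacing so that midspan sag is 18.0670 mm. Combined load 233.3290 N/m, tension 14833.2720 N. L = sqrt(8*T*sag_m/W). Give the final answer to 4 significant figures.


sag = 18.0670/1000 = 0.018067 m
L = sqrt(8 * 14833.2720 * 0.018067 / 233.3290)
L = 3.031 m


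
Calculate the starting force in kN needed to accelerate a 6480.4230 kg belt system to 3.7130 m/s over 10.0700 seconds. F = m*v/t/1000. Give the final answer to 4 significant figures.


F = 6480.4230 * 3.7130 / 10.0700 / 1000
F = 2.389 kN


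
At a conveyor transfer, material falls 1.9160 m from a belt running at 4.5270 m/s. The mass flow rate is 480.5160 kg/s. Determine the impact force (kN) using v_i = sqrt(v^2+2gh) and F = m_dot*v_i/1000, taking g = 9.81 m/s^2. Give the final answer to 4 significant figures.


v_i = sqrt(4.5270^2 + 2*9.81*1.9160) = 7.62139 m/s
F = 480.5160 * 7.62139 / 1000
F = 3.662 kN


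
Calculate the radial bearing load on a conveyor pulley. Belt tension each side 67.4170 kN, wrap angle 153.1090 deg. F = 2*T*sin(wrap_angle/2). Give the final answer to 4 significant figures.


F = 2 * 67.4170 * sin(153.1090/2 deg)
F = 131.1 kN


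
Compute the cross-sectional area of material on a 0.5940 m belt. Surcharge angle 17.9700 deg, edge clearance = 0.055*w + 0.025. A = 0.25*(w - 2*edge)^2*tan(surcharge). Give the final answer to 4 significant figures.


edge = 0.055*0.5940 + 0.025 = 0.05767 m
ew = 0.5940 - 2*0.05767 = 0.47866 m
A = 0.25 * 0.47866^2 * tan(17.9700 deg)
A = 0.01858 m^2


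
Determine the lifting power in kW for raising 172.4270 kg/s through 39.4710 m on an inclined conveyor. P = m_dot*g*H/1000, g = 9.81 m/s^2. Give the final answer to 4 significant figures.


P = 172.4270 * 9.81 * 39.4710 / 1000
P = 66.77 kW


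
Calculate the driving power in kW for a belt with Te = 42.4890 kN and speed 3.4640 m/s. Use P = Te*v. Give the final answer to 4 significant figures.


P = Te * v = 42.4890 * 3.4640
P = 147.2 kW


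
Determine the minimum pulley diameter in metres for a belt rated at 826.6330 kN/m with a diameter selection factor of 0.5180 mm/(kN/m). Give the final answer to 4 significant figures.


D = 826.6330 * 0.5180 / 1000
D = 0.4282 m


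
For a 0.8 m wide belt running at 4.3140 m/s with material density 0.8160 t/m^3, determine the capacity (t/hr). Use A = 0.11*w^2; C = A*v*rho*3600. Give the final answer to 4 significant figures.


A = 0.11 * 0.8^2 = 0.0704 m^2
C = 0.0704 * 4.3140 * 0.8160 * 3600
C = 892.2 t/hr


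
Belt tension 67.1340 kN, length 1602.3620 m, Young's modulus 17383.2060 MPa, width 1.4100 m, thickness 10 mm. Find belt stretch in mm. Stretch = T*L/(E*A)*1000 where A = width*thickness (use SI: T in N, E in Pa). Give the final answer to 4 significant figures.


A = 1.4100 * 0.01 = 0.01410 m^2
Stretch = 67.1340*1000 * 1602.3620 / (17383.2060e6 * 0.01410) * 1000
Stretch = 438.9 mm


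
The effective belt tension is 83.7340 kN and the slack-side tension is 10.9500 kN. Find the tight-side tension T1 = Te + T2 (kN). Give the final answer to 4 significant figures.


T1 = Te + T2 = 83.7340 + 10.9500
T1 = 94.68 kN


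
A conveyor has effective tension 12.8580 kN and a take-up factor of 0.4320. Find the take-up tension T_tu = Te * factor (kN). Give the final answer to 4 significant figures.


T_tu = 12.8580 * 0.4320
T_tu = 5.555 kN


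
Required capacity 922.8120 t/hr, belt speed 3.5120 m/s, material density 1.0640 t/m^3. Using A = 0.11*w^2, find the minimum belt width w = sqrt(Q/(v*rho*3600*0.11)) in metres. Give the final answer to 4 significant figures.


A_req = 922.8120 / (3.5120 * 1.0640 * 3600) = 0.0685985 m^2
w = sqrt(0.0685985 / 0.11)
w = 0.7897 m


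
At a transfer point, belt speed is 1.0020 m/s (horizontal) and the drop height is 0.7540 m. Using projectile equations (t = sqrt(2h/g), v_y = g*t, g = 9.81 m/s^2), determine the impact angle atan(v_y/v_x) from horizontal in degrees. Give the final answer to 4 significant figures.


t = sqrt(2*0.7540/9.81) = 0.392072 s
v_y = 9.81 * 0.392072 = 3.84623 m/s
angle = atan(3.84623 / 1.0020) = 75.40 deg


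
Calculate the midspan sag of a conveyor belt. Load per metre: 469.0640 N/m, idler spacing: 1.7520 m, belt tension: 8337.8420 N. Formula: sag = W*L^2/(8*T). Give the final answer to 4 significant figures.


sag = 469.0640 * 1.7520^2 / (8 * 8337.8420)
sag = 0.02159 m


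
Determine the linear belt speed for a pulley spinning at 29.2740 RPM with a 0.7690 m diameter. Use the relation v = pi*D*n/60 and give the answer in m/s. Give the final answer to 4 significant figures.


v = pi * 0.7690 * 29.2740 / 60
v = 1.179 m/s


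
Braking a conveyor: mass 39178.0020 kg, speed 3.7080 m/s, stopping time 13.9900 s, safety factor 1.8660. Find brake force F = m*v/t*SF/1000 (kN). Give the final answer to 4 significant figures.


F = 39178.0020 * 3.7080 / 13.9900 * 1.8660 / 1000
F = 19.38 kN


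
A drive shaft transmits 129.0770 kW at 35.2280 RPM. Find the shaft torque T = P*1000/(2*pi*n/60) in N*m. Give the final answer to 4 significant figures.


omega = 2*pi*35.2280/60 = 3.68907 rad/s
T = 129.0770*1000 / 3.68907
T = 34990 N*m


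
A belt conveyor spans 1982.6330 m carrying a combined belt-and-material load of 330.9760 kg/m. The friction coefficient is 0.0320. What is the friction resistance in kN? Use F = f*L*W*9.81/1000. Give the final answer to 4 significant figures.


F = 0.0320 * 1982.6330 * 330.9760 * 9.81 / 1000
F = 206.0 kN


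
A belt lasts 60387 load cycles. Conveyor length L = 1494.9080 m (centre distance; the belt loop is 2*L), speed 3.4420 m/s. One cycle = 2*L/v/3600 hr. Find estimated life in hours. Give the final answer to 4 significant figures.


cycle_time = 2 * 1494.9080 / 3.4420 / 3600 = 0.241285 hr
life = 60387 * 0.241285 = 14570 hours


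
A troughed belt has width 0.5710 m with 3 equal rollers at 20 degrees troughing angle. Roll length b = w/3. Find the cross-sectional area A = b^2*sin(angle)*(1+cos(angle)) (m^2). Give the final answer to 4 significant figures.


b = 0.5710/3 = 0.190333 m
A = 0.190333^2 * sin(20 deg) * (1 + cos(20 deg))
A = 0.02403 m^2


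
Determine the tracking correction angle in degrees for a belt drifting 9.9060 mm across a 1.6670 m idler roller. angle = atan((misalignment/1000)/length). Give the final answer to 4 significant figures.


misalign_m = 9.9060 / 1000 = 0.009906 m
angle = atan(0.009906 / 1.6670)
angle = 0.3405 deg


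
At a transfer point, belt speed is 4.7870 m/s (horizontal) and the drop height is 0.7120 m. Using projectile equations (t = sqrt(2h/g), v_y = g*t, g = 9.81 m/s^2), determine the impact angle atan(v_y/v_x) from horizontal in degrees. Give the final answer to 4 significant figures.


t = sqrt(2*0.7120/9.81) = 0.380996 s
v_y = 9.81 * 0.380996 = 3.73757 m/s
angle = atan(3.73757 / 4.7870) = 37.98 deg


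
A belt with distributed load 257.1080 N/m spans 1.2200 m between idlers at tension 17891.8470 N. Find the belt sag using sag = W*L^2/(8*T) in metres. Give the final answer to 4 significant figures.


sag = 257.1080 * 1.2200^2 / (8 * 17891.8470)
sag = 0.002674 m


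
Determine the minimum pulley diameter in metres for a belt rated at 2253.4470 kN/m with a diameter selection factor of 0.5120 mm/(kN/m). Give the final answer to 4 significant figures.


D = 2253.4470 * 0.5120 / 1000
D = 1.154 m


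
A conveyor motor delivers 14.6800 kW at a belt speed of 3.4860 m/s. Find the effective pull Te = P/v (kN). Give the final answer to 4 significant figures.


Te = P / v = 14.6800 / 3.4860
Te = 4.211 kN


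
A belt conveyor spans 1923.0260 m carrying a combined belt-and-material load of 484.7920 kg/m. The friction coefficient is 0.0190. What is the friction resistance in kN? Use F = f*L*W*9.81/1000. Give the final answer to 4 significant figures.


F = 0.0190 * 1923.0260 * 484.7920 * 9.81 / 1000
F = 173.8 kN


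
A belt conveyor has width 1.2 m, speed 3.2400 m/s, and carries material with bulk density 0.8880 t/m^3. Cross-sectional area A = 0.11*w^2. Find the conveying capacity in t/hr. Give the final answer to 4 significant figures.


A = 0.11 * 1.2^2 = 0.1584 m^2
C = 0.1584 * 3.2400 * 0.8880 * 3600
C = 1641 t/hr


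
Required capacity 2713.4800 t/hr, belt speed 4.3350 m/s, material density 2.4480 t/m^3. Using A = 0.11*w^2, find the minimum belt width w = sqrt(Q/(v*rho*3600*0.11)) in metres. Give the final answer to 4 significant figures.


A_req = 2713.4800 / (4.3350 * 2.4480 * 3600) = 0.071027 m^2
w = sqrt(0.071027 / 0.11)
w = 0.8036 m


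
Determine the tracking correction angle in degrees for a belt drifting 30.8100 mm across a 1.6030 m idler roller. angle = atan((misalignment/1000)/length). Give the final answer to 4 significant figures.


misalign_m = 30.8100 / 1000 = 0.030810 m
angle = atan(0.030810 / 1.6030)
angle = 1.101 deg


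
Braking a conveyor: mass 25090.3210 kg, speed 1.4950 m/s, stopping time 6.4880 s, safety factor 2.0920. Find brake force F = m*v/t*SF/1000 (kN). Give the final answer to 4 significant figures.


F = 25090.3210 * 1.4950 / 6.4880 * 2.0920 / 1000
F = 12.09 kN


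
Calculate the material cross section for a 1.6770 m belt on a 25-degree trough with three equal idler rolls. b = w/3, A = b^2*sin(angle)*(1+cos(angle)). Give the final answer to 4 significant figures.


b = 1.6770/3 = 0.559 m
A = 0.559^2 * sin(25 deg) * (1 + cos(25 deg))
A = 0.2517 m^2


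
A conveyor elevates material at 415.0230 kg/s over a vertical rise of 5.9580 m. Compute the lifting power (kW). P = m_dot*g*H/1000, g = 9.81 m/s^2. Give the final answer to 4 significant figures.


P = 415.0230 * 9.81 * 5.9580 / 1000
P = 24.26 kW


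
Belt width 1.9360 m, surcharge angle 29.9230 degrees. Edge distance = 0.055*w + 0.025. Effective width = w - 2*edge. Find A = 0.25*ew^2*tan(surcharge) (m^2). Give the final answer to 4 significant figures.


edge = 0.055*1.9360 + 0.025 = 0.13148 m
ew = 1.9360 - 2*0.13148 = 1.67304 m
A = 0.25 * 1.67304^2 * tan(29.9230 deg)
A = 0.4028 m^2


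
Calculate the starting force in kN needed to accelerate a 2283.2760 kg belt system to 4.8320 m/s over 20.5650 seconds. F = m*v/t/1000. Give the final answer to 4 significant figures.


F = 2283.2760 * 4.8320 / 20.5650 / 1000
F = 0.5365 kN


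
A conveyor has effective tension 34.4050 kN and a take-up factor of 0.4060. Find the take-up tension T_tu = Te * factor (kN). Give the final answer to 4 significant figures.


T_tu = 34.4050 * 0.4060
T_tu = 13.97 kN


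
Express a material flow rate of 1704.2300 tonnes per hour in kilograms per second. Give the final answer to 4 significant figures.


m_dot = 1704.2300 * 1000 / 3600
m_dot = 473.4 kg/s


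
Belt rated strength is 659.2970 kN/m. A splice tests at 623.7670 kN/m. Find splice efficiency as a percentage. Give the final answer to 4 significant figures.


Eff = 623.7670 / 659.2970 * 100
Eff = 94.61 %


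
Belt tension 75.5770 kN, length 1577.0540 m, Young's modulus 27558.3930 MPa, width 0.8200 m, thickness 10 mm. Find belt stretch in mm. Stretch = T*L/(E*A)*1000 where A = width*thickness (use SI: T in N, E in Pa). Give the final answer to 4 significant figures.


A = 0.8200 * 0.01 = 0.00820 m^2
Stretch = 75.5770*1000 * 1577.0540 / (27558.3930e6 * 0.00820) * 1000
Stretch = 527.4 mm


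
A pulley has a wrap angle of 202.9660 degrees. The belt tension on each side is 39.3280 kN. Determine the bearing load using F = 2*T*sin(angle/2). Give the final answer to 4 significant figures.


F = 2 * 39.3280 * sin(202.9660/2 deg)
F = 77.08 kN


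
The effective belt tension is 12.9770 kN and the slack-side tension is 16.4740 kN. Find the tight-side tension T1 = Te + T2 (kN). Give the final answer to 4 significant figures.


T1 = Te + T2 = 12.9770 + 16.4740
T1 = 29.45 kN


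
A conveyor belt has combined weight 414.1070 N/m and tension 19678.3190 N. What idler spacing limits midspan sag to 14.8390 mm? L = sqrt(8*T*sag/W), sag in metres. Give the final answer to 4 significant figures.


sag = 14.8390/1000 = 0.014839 m
L = sqrt(8 * 19678.3190 * 0.014839 / 414.1070)
L = 2.375 m


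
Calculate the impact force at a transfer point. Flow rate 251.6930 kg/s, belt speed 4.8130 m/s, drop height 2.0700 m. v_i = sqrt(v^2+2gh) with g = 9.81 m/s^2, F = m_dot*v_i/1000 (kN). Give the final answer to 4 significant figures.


v_i = sqrt(4.8130^2 + 2*9.81*2.0700) = 7.98614 m/s
F = 251.6930 * 7.98614 / 1000
F = 2.010 kN


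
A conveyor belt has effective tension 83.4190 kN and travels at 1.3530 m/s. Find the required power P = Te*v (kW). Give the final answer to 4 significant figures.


P = Te * v = 83.4190 * 1.3530
P = 112.9 kW


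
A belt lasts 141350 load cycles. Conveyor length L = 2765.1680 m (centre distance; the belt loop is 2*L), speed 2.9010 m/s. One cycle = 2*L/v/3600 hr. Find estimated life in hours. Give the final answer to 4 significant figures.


cycle_time = 2 * 2765.1680 / 2.9010 / 3600 = 0.529543 hr
life = 141350 * 0.529543 = 74850 hours


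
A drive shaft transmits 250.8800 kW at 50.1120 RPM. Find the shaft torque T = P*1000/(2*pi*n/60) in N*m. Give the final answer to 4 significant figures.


omega = 2*pi*50.1120/60 = 5.24772 rad/s
T = 250.8800*1000 / 5.24772
T = 47810 N*m


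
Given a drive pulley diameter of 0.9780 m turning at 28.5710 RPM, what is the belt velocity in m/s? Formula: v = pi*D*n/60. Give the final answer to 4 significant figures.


v = pi * 0.9780 * 28.5710 / 60
v = 1.463 m/s


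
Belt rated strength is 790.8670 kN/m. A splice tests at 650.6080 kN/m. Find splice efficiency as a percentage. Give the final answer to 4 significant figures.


Eff = 650.6080 / 790.8670 * 100
Eff = 82.27 %


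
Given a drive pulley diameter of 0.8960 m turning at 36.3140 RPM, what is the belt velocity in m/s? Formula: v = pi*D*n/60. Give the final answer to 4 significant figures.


v = pi * 0.8960 * 36.3140 / 60
v = 1.704 m/s


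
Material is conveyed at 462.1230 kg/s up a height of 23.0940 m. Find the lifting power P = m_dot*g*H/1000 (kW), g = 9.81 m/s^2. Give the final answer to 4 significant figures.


P = 462.1230 * 9.81 * 23.0940 / 1000
P = 104.7 kW


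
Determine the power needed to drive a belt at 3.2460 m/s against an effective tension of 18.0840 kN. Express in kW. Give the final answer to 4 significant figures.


P = Te * v = 18.0840 * 3.2460
P = 58.70 kW


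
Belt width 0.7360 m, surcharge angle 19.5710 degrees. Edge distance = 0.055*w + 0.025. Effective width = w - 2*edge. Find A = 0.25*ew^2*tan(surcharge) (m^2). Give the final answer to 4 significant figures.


edge = 0.055*0.7360 + 0.025 = 0.06548 m
ew = 0.7360 - 2*0.06548 = 0.60504 m
A = 0.25 * 0.60504^2 * tan(19.5710 deg)
A = 0.03254 m^2


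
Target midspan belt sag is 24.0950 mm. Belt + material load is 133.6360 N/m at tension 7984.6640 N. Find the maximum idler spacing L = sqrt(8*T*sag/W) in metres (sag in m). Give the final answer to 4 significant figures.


sag = 24.0950/1000 = 0.024095 m
L = sqrt(8 * 7984.6640 * 0.024095 / 133.6360)
L = 3.394 m


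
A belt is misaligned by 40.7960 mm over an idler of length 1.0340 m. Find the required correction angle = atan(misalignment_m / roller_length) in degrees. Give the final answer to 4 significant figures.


misalign_m = 40.7960 / 1000 = 0.040796 m
angle = atan(0.040796 / 1.0340)
angle = 2.259 deg


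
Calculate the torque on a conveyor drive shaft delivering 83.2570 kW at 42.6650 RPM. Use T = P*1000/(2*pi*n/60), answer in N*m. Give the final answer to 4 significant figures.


omega = 2*pi*42.6650/60 = 4.46787 rad/s
T = 83.2570*1000 / 4.46787
T = 18630 N*m


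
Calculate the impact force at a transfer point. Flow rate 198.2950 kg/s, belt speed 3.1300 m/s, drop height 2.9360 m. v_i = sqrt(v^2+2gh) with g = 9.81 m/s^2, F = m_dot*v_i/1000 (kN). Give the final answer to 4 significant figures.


v_i = sqrt(3.1300^2 + 2*9.81*2.9360) = 8.20982 m/s
F = 198.2950 * 8.20982 / 1000
F = 1.628 kN


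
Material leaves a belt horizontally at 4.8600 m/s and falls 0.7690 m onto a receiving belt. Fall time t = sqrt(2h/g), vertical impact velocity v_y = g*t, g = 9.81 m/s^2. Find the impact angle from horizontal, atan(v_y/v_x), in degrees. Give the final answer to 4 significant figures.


t = sqrt(2*0.7690/9.81) = 0.395953 s
v_y = 9.81 * 0.395953 = 3.8843 m/s
angle = atan(3.8843 / 4.8600) = 38.63 deg


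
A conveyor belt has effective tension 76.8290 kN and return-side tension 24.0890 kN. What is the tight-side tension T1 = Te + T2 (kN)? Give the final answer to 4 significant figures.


T1 = Te + T2 = 76.8290 + 24.0890
T1 = 100.9 kN


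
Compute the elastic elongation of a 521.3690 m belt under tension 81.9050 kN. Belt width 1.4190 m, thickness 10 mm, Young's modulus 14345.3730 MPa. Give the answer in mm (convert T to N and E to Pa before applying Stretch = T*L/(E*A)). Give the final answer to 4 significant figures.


A = 1.4190 * 0.01 = 0.01419 m^2
Stretch = 81.9050*1000 * 521.3690 / (14345.3730e6 * 0.01419) * 1000
Stretch = 209.8 mm


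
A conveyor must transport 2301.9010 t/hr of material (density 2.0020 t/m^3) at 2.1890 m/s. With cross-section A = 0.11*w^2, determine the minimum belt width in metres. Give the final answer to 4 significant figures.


A_req = 2301.9010 / (2.1890 * 2.0020 * 3600) = 0.145906 m^2
w = sqrt(0.145906 / 0.11)
w = 1.152 m


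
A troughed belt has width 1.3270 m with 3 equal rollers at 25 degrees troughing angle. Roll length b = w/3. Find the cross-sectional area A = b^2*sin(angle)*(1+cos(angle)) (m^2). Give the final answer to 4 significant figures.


b = 1.3270/3 = 0.442333 m
A = 0.442333^2 * sin(25 deg) * (1 + cos(25 deg))
A = 0.1576 m^2


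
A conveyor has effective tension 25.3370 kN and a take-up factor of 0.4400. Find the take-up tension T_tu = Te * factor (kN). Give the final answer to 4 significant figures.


T_tu = 25.3370 * 0.4400
T_tu = 11.15 kN


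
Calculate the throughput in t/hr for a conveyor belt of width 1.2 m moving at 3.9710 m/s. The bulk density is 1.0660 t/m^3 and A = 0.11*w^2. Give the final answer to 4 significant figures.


A = 0.11 * 1.2^2 = 0.1584 m^2
C = 0.1584 * 3.9710 * 1.0660 * 3600
C = 2414 t/hr


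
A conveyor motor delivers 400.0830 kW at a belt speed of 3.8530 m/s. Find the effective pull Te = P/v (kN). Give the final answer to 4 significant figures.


Te = P / v = 400.0830 / 3.8530
Te = 103.8 kN


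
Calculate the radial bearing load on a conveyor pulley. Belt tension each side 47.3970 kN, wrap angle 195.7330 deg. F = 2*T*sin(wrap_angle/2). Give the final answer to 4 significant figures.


F = 2 * 47.3970 * sin(195.7330/2 deg)
F = 93.90 kN


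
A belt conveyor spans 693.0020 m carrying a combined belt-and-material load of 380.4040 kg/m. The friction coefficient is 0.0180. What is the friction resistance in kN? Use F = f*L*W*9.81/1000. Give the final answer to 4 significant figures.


F = 0.0180 * 693.0020 * 380.4040 * 9.81 / 1000
F = 46.55 kN


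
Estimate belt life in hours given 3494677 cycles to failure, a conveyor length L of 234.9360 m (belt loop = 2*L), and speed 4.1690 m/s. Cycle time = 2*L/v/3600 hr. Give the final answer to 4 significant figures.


cycle_time = 2 * 234.9360 / 4.1690 / 3600 = 0.0313073 hr
life = 3494677 * 0.0313073 = 109400 hours


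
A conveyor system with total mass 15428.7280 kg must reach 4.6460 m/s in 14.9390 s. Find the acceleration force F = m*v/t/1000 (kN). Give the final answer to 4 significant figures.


F = 15428.7280 * 4.6460 / 14.9390 / 1000
F = 4.798 kN


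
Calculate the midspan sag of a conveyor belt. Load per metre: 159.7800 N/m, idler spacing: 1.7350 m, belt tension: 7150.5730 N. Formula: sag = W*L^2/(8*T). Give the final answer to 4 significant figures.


sag = 159.7800 * 1.7350^2 / (8 * 7150.5730)
sag = 0.008408 m


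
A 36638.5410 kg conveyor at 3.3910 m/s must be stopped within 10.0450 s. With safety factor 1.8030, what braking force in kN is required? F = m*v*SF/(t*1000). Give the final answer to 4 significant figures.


F = 36638.5410 * 3.3910 / 10.0450 * 1.8030 / 1000
F = 22.30 kN


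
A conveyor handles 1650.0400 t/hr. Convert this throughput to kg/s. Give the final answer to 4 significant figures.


m_dot = 1650.0400 * 1000 / 3600
m_dot = 458.3 kg/s


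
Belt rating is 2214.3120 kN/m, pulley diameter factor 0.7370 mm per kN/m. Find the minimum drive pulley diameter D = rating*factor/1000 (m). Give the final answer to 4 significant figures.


D = 2214.3120 * 0.7370 / 1000
D = 1.632 m


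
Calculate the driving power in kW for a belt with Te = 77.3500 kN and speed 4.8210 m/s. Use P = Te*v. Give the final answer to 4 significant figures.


P = Te * v = 77.3500 * 4.8210
P = 372.9 kW


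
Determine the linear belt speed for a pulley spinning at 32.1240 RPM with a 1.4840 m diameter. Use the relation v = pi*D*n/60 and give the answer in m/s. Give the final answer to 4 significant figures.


v = pi * 1.4840 * 32.1240 / 60
v = 2.496 m/s


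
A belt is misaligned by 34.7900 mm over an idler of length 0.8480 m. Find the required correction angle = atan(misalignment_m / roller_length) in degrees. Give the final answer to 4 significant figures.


misalign_m = 34.7900 / 1000 = 0.034790 m
angle = atan(0.034790 / 0.8480)
angle = 2.349 deg


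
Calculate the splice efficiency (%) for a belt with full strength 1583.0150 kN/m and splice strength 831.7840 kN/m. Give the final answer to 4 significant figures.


Eff = 831.7840 / 1583.0150 * 100
Eff = 52.54 %
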